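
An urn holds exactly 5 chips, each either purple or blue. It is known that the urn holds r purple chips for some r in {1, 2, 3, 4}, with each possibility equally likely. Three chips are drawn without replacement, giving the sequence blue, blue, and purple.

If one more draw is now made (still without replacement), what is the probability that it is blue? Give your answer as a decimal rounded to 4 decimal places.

0.6000

Under each hypothesis, the probability of the observed sequence is: P(data | r = 1) = (4/5)(3/4)(1/3) = 1/5; P(data | r = 2) = (3/5)(2/4)(2/3) = 1/5; P(data | r = 3) = (2/5)(1/4)(3/3) = 1/10; P(data | r = 4) = (1/5)(0/4) = 0.
The prior-weighted likelihoods are 1/4 · 1/5 = 1/20, 1/4 · 1/5 = 1/20, 1/4 · 1/10 = 1/40, 1/4 · 0 = 0; with total 1/8.
Normalising, the posterior is P(r = 1 | data) = 2/5, P(r = 2 | data) = 2/5, P(r = 3 | data) = 1/5, P(r = 4 | data) = 0.
So P(blue next | data) = Σ P(blue next | H) P(H | data) = (1)(2/5) + (1/2)(2/5) + (0)(1/5) = 3/5.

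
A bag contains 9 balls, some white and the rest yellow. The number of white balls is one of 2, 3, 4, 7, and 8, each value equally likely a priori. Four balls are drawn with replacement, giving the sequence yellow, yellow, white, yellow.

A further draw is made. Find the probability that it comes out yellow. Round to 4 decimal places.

0.6621

For each hypothesis, P(data | H) works out to: P(data | r = 2) = (7/9)(7/9)(2/9)(7/9) = 0.10456; P(data | r = 3) = (6/9)(6/9)(3/9)(6/9) = 0.098765; P(data | r = 4) = (5/9)(5/9)(4/9)(5/9) = 0.076208; P(data | r = 7) = (2/9)(2/9)(7/9)(2/9) = 0.0085353; P(data | r = 8) = (1/9)(1/9)(8/9)(1/9) = 0.0012193.
Multiplying each by its prior: 1/5 · 0.10456 = 0.020911, 1/5 · 0.098765 = 0.019753, 1/5 · 0.076208 = 0.015242, 1/5 · 0.0085353 = 0.0017071, 1/5 · 0.0012193 = 0.00024387; summing to 0.057857.
The posterior is then P(r = 2 | data) = 0.36143, P(r = 3 | data) = 0.34141, P(r = 4 | data) = 0.26344, P(r = 7 | data) = 0.029505, P(r = 8 | data) = 0.004215.
The predictive probability is P(yellow next | data) = (7/9)(0.36143) + (2/3)(0.34141) + (5/9)(0.26344) + (2/9)(0.029505) + (1/9)(0.004215) = 0.6621.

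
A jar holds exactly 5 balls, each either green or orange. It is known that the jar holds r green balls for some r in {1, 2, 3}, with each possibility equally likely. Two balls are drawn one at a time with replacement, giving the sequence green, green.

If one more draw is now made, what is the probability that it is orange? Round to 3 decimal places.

Compute the likelihood of the observed sequence for each case: P(data | r = 1) = (1/5)(1/5) = 1/25; P(data | r = 2) = (2/5)(2/5) = 4/25; P(data | r = 3) = (3/5)(3/5) = 9/25.
Multiplying each by its prior: 1/3 · 1/25 = 1/75, 1/3 · 4/25 = 4/75, 1/3 · 9/25 = 3/25; summing to 14/75.
Normalising, the posterior is P(r = 1 | data) = 1/14, P(r = 2 | data) = 2/7, P(r = 3 | data) = 9/14.
The predictive probability is P(orange next | data) = (4/5)(1/14) + (3/5)(2/7) + (2/5)(9/14) = 17/35.

0.486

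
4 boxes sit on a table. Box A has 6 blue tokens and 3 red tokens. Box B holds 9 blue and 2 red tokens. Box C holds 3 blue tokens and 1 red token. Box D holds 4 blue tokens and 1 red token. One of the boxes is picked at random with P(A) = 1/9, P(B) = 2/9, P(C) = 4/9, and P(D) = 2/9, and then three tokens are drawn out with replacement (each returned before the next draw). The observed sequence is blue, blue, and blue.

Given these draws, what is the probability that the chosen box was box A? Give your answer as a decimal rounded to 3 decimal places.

0.072

The likelihood of the observed sequence under each hypothesis: P(data | box A) = (6/9)(6/9)(6/9) = 0.2963; P(data | box B) = (9/11)(9/11)(9/11) = 0.54771; P(data | box C) = (3/4)(3/4)(3/4) = 0.42188; P(data | box D) = (4/5)(4/5)(4/5) = 0.512.
The prior-weighted likelihoods are 1/9 · 0.2963 = 0.032922, 2/9 · 0.54771 = 0.12171, 4/9 · 0.42188 = 0.1875, 2/9 · 0.512 = 0.11378; summing to 0.45591.
Hence P(box A | data) = (0.032922) / (0.45591) = 0.072211.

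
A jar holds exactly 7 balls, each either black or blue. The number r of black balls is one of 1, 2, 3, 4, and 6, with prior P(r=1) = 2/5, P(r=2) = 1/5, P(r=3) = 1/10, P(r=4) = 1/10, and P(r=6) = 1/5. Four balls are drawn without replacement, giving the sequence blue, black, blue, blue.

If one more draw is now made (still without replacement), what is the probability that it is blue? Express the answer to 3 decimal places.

0.814

For each hypothesis, P(data | H) works out to: P(data | r = 1) = (6/7)(1/6)(5/5)(4/4) = 1/7; P(data | r = 2) = (5/7)(2/6)(4/5)(3/4) = 1/7; P(data | r = 3) = (4/7)(3/6)(3/5)(2/4) = 3/35; P(data | r = 4) = (3/7)(4/6)(2/5)(1/4) = 1/35; P(data | r = 6) = (1/7)(6/6)(0/5) = 0.
The prior-weighted likelihoods are 2/5 · 1/7 = 2/35, 1/5 · 1/7 = 1/35, 1/10 · 3/35 = 3/350, 1/10 · 1/35 = 1/350, 1/5 · 0 = 0; summing to 17/175.
Normalising, the posterior is P(r = 1 | data) = 10/17, P(r = 2 | data) = 5/17, P(r = 3 | data) = 3/34, P(r = 4 | data) = 1/34, P(r = 6 | data) = 0.
Averaging over the posterior, P(blue next | data) = (1)(10/17) + (2/3)(5/17) + (1/3)(3/34) + (0)(1/34) = 83/102.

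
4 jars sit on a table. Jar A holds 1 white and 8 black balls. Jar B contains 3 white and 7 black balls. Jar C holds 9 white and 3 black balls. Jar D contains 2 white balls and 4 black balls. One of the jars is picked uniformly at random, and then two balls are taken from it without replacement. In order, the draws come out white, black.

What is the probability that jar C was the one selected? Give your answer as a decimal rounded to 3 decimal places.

For each hypothesis, P(data | H) works out to: P(data | jar A) = (1/9)(8/8) = 0.11111; P(data | jar B) = (3/10)(7/9) = 0.23333; P(data | jar C) = (9/12)(3/11) = 0.20455; P(data | jar D) = (2/6)(4/5) = 0.26667.
Multiplying each by its prior: 1/4 · 0.11111 = 0.027778, 1/4 · 0.23333 = 0.058333, 1/4 · 0.20455 = 0.051136, 1/4 · 0.26667 = 0.066667; these sum to 0.20391.
So P(jar C | data) = (0.051136) / (0.20391) = 0.25077.

0.251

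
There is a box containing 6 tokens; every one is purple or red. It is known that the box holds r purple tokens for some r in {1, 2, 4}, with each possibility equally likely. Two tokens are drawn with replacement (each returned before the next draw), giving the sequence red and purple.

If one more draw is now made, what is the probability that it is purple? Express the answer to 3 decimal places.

0.421

For each hypothesis, P(data | H) works out to: P(data | r = 1) = (5/6)(1/6) = 5/36; P(data | r = 2) = (4/6)(2/6) = 2/9; P(data | r = 4) = (2/6)(4/6) = 2/9.
The prior-weighted likelihoods are 1/3 · 5/36 = 5/108, 1/3 · 2/9 = 2/27, 1/3 · 2/9 = 2/27; these sum to 7/36.
The posterior is then P(r = 1 | data) = 5/21, P(r = 2 | data) = 8/21, P(r = 4 | data) = 8/21.
The predictive probability is P(purple next | data) = (1/6)(5/21) + (1/3)(8/21) + (2/3)(8/21) = 53/126.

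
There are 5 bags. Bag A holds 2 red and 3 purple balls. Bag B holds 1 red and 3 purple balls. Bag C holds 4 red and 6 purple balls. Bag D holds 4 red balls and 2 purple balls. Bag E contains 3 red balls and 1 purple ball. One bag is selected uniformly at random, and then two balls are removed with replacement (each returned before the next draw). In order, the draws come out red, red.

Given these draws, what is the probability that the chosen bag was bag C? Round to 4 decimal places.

Compute the likelihood of the observed sequence for each case: P(data | bag A) = (2/5)(2/5) = 0.16; P(data | bag B) = (1/4)(1/4) = 0.0625; P(data | bag C) = (4/10)(4/10) = 0.16; P(data | bag D) = (4/6)(4/6) = 0.44444; P(data | bag E) = (3/4)(3/4) = 0.5625.
The prior-weighted likelihoods are 1/5 · 0.16 = 0.032, 1/5 · 0.0625 = 0.0125, 1/5 · 0.16 = 0.032, 1/5 · 0.44444 = 0.088889, 1/5 · 0.5625 = 0.1125; these sum to 0.27789.
Therefore the posterior P(bag C | data) = (0.032) / (0.27789) = 0.11515.

0.1152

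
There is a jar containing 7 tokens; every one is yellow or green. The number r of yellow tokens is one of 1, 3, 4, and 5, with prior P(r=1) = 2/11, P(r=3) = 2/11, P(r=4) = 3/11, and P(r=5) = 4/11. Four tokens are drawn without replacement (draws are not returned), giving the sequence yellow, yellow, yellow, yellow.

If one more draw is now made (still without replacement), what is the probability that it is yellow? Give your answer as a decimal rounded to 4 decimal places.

0.2899

The likelihood of the observed sequence under each hypothesis: P(data | r = 1) = (1/7)(0/6) = 0; P(data | r = 3) = (3/7)(2/6)(1/5)(0/4) = 0; P(data | r = 4) = (4/7)(3/6)(2/5)(1/4) = 1/35; P(data | r = 5) = (5/7)(4/6)(3/5)(2/4) = 1/7.
Weighting by the prior gives 2/11 · 0 = 0, 2/11 · 0 = 0, 3/11 · 1/35 = 3/385, 4/11 · 1/7 = 4/77; summing to 23/385.
Normalising, the posterior is P(r = 1 | data) = 0, P(r = 3 | data) = 0, P(r = 4 | data) = 3/23, P(r = 5 | data) = 20/23.
The predictive probability is P(yellow next | data) = (0)(3/23) + (1/3)(20/23) = 20/69.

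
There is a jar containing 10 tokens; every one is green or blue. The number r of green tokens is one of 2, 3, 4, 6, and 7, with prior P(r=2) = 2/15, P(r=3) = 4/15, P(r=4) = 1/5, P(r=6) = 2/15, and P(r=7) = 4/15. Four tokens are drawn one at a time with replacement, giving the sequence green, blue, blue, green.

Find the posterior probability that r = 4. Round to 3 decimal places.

0.250

Compute the likelihood of the observed sequence for each case: P(data | r = 2) = (2/10)(8/10)(8/10)(2/10) = 0.0256; P(data | r = 3) = (3/10)(7/10)(7/10)(3/10) = 0.0441; P(data | r = 4) = (4/10)(6/10)(6/10)(4/10) = 0.0576; P(data | r = 6) = (6/10)(4/10)(4/10)(6/10) = 0.0576; P(data | r = 7) = (7/10)(3/10)(3/10)(7/10) = 0.0441.
Weighting by the prior gives 2/15 · 0.0256 = 0.0034133, 4/15 · 0.0441 = 0.01176, 1/5 · 0.0576 = 0.01152, 2/15 · 0.0576 = 0.00768, 4/15 · 0.0441 = 0.01176; summing to 0.046133.
Therefore the posterior P(r = 4 | data) = (0.01152) / (0.046133) = 0.24971.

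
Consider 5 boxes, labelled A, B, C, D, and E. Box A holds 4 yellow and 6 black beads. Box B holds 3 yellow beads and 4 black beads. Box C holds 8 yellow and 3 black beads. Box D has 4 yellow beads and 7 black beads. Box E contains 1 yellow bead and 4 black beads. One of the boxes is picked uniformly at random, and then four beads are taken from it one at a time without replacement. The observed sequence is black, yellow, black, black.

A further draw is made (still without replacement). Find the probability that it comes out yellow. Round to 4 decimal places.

For each hypothesis, P(data | H) works out to: P(data | box A) = (6/10)(4/9)(5/8)(4/7) = 0.095238; P(data | box B) = (4/7)(3/6)(3/5)(2/4) = 0.085714; P(data | box C) = (3/11)(8/10)(2/9)(1/8) = 0.0060606; P(data | box D) = (7/11)(4/10)(6/9)(5/8) = 0.10606; P(data | box E) = (4/5)(1/4)(3/3)(2/2) = 0.2.
The prior-weighted likelihoods are 1/5 · 0.095238 = 0.019048, 1/5 · 0.085714 = 0.017143, 1/5 · 0.0060606 = 0.0012121, 1/5 · 0.10606 = 0.021212, 1/5 · 0.2 = 0.04; these sum to 0.098615.
The posterior is then P(box A | data) = 0.19315, P(box B | data) = 0.17384, P(box C | data) = 0.012291, P(box D | data) = 0.2151, P(box E | data) = 0.40562.
So P(yellow next | data) = Σ P(yellow next | H) P(H | data) = (1/2)(0.19315) + (2/3)(0.17384) + (1)(0.012291) + (3/7)(0.2151) + (0)(0.40562) = 0.31694.

0.3169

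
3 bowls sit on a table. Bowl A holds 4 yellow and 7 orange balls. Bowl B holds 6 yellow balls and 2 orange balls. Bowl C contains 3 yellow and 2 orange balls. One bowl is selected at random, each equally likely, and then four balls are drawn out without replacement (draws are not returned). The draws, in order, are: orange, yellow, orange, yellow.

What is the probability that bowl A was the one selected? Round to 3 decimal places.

0.319

For each hypothesis, P(data | H) works out to: P(data | bowl A) = (7/11)(4/10)(6/9)(3/8) = 0.063636; P(data | bowl B) = (2/8)(6/7)(1/6)(5/5) = 0.035714; P(data | bowl C) = (2/5)(3/4)(1/3)(2/2) = 0.1.
Multiplying each by its prior: 1/3 · 0.063636 = 0.021212, 1/3 · 0.035714 = 0.011905, 1/3 · 0.1 = 0.033333; these sum to 0.06645.
Therefore the posterior P(bowl A | data) = (0.021212) / (0.06645) = 0.31922.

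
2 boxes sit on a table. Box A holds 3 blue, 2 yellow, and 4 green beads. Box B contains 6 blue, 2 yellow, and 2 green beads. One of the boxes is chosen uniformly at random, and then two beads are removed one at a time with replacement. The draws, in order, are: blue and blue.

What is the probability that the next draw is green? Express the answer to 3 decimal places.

The likelihood of the observed sequence under each hypothesis: P(data | box A) = (3/9)(3/9) = 1/9; P(data | box B) = (6/10)(6/10) = 9/25.
Weighting by the prior gives 1/2 · 1/9 = 1/18, 1/2 · 9/25 = 9/50; these sum to 53/225.
Normalising, the posterior is P(box A | data) = 0.23585, P(box B | data) = 0.76415.
So P(green next | data) = Σ P(green next | H) P(H | data) = (4/9)(0.23585) + (1/5)(0.76415) = 0.25765.

0.258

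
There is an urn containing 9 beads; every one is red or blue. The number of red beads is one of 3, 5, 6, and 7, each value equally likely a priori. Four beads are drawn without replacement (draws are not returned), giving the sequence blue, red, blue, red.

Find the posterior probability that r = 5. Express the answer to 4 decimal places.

Compute the likelihood of the observed sequence for each case: P(data | r = 3) = (6/9)(3/8)(5/7)(2/6) = 5/84; P(data | r = 5) = (4/9)(5/8)(3/7)(4/6) = 5/63; P(data | r = 6) = (3/9)(6/8)(2/7)(5/6) = 5/84; P(data | r = 7) = (2/9)(7/8)(1/7)(6/6) = 1/36.
The prior-weighted likelihoods are 1/4 · 5/84 = 5/336, 1/4 · 5/63 = 5/252, 1/4 · 5/84 = 5/336, 1/4 · 1/36 = 1/144; summing to 19/336.
By Bayes' rule, P(r = 5 | data) = (5/252) / (19/336) = 20/57.

0.3509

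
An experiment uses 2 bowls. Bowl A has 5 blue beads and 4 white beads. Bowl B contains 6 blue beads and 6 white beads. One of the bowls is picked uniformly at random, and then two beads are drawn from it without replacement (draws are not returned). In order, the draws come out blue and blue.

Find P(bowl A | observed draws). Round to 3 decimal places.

Compute the likelihood of the observed sequence for each case: P(data | bowl A) = (5/9)(4/8) = 5/18; P(data | bowl B) = (6/12)(5/11) = 5/22.
Multiplying each by its prior: 1/2 · 5/18 = 5/36, 1/2 · 5/22 = 5/44; these sum to 25/99.
Hence P(bowl A | data) = (5/36) / (25/99) = 11/20.

0.550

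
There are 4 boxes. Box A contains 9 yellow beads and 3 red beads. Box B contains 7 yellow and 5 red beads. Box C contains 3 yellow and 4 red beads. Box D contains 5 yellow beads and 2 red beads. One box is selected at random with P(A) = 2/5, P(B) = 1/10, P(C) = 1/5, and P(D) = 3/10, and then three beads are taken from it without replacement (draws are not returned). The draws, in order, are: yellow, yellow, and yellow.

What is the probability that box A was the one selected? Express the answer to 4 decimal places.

0.5873

Compute the likelihood of the observed sequence for each case: P(data | box A) = (9/12)(8/11)(7/10) = 0.38182; P(data | box B) = (7/12)(6/11)(5/10) = 0.15909; P(data | box C) = (3/7)(2/6)(1/5) = 0.028571; P(data | box D) = (5/7)(4/6)(3/5) = 0.28571.
Multiplying each by its prior: 2/5 · 0.38182 = 0.15273, 1/10 · 0.15909 = 0.015909, 1/5 · 0.028571 = 0.0057143, 3/10 · 0.28571 = 0.085714; summing to 0.26006.
By Bayes' rule, P(box A | data) = (0.15273) / (0.26006) = 0.58727.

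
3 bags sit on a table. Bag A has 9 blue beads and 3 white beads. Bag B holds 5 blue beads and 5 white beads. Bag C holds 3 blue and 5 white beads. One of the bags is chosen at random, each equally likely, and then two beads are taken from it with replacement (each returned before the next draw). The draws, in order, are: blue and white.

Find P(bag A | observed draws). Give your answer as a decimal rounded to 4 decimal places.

Compute the likelihood of the observed sequence for each case: P(data | bag A) = (9/12)(3/12) = 3/16; P(data | bag B) = (5/10)(5/10) = 1/4; P(data | bag C) = (3/8)(5/8) = 15/64.
Weighting by the prior gives 1/3 · 3/16 = 1/16, 1/3 · 1/4 = 1/12, 1/3 · 15/64 = 5/64; these sum to 43/192.
Hence P(bag A | data) = (1/16) / (43/192) = 12/43.

0.2791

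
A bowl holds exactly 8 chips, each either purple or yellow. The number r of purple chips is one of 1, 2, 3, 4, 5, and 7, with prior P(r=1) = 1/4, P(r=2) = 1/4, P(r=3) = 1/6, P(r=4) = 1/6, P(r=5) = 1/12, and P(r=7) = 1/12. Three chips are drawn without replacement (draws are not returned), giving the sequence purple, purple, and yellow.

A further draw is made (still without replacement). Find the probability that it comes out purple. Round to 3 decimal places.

The likelihood of the observed sequence under each hypothesis: P(data | r = 1) = (1/8)(0/7) = 0; P(data | r = 2) = (2/8)(1/7)(6/6) = 1/28; P(data | r = 3) = (3/8)(2/7)(5/6) = 5/56; P(data | r = 4) = (4/8)(3/7)(4/6) = 1/7; P(data | r = 5) = (5/8)(4/7)(3/6) = 5/28; P(data | r = 7) = (7/8)(6/7)(1/6) = 1/8.
The prior-weighted likelihoods are 1/4 · 0 = 0, 1/4 · 1/28 = 1/112, 1/6 · 5/56 = 5/336, 1/6 · 1/7 = 1/42, 1/12 · 5/28 = 5/336, 1/12 · 1/8 = 1/96; with total 7/96.
Normalising, the posterior is P(r = 1 | data) = 0, P(r = 2 | data) = 6/49, P(r = 3 | data) = 10/49, P(r = 4 | data) = 16/49, P(r = 5 | data) = 10/49, P(r = 7 | data) = 1/7.
Averaging over the posterior, P(purple next | data) = (0)(6/49) + (1/5)(10/49) + (2/5)(16/49) + (3/5)(10/49) + (1)(1/7) = 107/245.

0.437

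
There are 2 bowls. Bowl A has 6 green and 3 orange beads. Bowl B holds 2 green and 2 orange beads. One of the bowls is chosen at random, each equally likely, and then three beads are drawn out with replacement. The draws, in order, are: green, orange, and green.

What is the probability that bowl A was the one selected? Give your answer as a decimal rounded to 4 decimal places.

0.5424

Compute the likelihood of the observed sequence for each case: P(data | bowl A) = (6/9)(3/9)(6/9) = 4/27; P(data | bowl B) = (2/4)(2/4)(2/4) = 1/8.
Multiplying each by its prior: 1/2 · 4/27 = 2/27, 1/2 · 1/8 = 1/16; with total 59/432.
So P(bowl A | data) = (2/27) / (59/432) = 32/59.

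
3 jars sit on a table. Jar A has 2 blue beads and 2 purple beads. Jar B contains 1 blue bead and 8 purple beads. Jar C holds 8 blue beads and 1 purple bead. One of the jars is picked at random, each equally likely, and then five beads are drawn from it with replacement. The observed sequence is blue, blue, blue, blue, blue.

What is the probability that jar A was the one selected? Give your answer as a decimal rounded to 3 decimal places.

0.053

The likelihood of the observed sequence under each hypothesis: P(data | jar A) = (2/4)(2/4)(2/4)(2/4)(2/4) = 0.03125; P(data | jar B) = (1/9)(1/9)(1/9)(1/9)(1/9) = 1.6935e-05; P(data | jar C) = (8/9)(8/9)(8/9)(8/9)(8/9) = 0.55493.
Weighting by the prior gives 1/3 · 0.03125 = 0.010417, 1/3 · 1.6935e-05 = 5.645e-06, 1/3 · 0.55493 = 0.18498; with total 0.1954.
So P(jar A | data) = (0.010417) / (0.1954) = 0.05331.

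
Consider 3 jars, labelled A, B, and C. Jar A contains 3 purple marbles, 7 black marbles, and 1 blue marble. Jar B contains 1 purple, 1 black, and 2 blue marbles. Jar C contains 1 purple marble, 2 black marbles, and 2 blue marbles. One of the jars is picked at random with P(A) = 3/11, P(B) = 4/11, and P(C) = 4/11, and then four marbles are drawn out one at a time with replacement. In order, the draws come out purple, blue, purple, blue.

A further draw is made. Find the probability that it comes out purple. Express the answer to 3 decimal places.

Compute the likelihood of the observed sequence for each case: P(data | jar A) = (3/11)(1/11)(3/11)(1/11) = 0.00061471; P(data | jar B) = (1/4)(2/4)(1/4)(2/4) = 0.015625; P(data | jar C) = (1/5)(2/5)(1/5)(2/5) = 0.0064.
The prior-weighted likelihoods are 3/11 · 0.00061471 = 0.00016765, 4/11 · 0.015625 = 0.0056818, 4/11 · 0.0064 = 0.0023273; with total 0.0081767.
The posterior is then P(jar A | data) = 0.020503, P(jar B | data) = 0.69488, P(jar C | data) = 0.28462.
So P(purple next | data) = Σ P(purple next | H) P(H | data) = (3/11)(0.020503) + (1/4)(0.69488) + (1/5)(0.28462) = 0.23623.

0.236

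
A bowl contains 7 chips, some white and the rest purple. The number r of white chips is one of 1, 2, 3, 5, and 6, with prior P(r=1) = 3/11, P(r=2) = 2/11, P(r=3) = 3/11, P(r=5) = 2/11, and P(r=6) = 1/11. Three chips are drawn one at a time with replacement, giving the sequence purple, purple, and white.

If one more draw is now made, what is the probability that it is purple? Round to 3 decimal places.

0.650

For each hypothesis, P(data | H) works out to: P(data | r = 1) = (6/7)(6/7)(1/7) = 0.10496; P(data | r = 2) = (5/7)(5/7)(2/7) = 0.14577; P(data | r = 3) = (4/7)(4/7)(3/7) = 0.13994; P(data | r = 5) = (2/7)(2/7)(5/7) = 0.058309; P(data | r = 6) = (1/7)(1/7)(6/7) = 0.017493.
The prior-weighted likelihoods are 3/11 · 0.10496 = 0.028624, 2/11 · 0.14577 = 0.026504, 3/11 · 0.13994 = 0.038166, 2/11 · 0.058309 = 0.010602, 1/11 · 0.017493 = 0.0015902; these sum to 0.10549.
The posterior is then P(r = 1 | data) = 0.27136, P(r = 2 | data) = 0.25126, P(r = 3 | data) = 0.36181, P(r = 5 | data) = 0.1005, P(r = 6 | data) = 0.015075.
Averaging over the posterior, P(purple next | data) = (6/7)(0.27136) + (5/7)(0.25126) + (4/7)(0.36181) + (2/7)(0.1005) + (1/7)(0.015075) = 0.64968.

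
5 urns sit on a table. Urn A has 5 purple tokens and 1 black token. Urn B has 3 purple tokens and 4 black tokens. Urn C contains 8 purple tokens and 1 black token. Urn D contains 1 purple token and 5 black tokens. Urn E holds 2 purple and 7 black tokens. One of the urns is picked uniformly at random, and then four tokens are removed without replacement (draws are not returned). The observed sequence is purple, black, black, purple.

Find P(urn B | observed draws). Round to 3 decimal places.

0.755

Under each hypothesis, the probability of the observed sequence is: P(data | urn A) = (5/6)(1/5)(0/4) = 0; P(data | urn B) = (3/7)(4/6)(3/5)(2/4) = 0.085714; P(data | urn C) = (8/9)(1/8)(0/7) = 0; P(data | urn D) = (1/6)(5/5)(4/4)(0/3) = 0; P(data | urn E) = (2/9)(7/8)(6/7)(1/6) = 0.027778.
The prior-weighted likelihoods are 1/5 · 0 = 0, 1/5 · 0.085714 = 0.017143, 1/5 · 0 = 0, 1/5 · 0 = 0, 1/5 · 0.027778 = 0.0055556; with total 0.022698.
Therefore the posterior P(urn B | data) = (0.017143) / (0.022698) = 0.75524.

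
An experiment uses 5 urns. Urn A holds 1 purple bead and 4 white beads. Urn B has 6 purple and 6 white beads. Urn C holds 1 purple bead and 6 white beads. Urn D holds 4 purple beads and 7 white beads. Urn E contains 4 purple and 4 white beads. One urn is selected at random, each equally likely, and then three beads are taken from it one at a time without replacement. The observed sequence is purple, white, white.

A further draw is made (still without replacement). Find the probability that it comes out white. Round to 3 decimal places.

For each hypothesis, P(data | H) works out to: P(data | urn A) = (1/5)(4/4)(3/3) = 0.2; P(data | urn B) = (6/12)(6/11)(5/10) = 0.13636; P(data | urn C) = (1/7)(6/6)(5/5) = 0.14286; P(data | urn D) = (4/11)(7/10)(6/9) = 0.1697; P(data | urn E) = (4/8)(4/7)(3/6) = 0.14286.
The prior-weighted likelihoods are 1/5 · 0.2 = 0.04, 1/5 · 0.13636 = 0.027273, 1/5 · 0.14286 = 0.028571, 1/5 · 0.1697 = 0.033939, 1/5 · 0.14286 = 0.028571; summing to 0.15835.
Normalising, the posterior is P(urn A | data) = 0.2526, P(urn B | data) = 0.17223, P(urn C | data) = 0.18043, P(urn D | data) = 0.21432, P(urn E | data) = 0.18043.
Averaging over the posterior, P(white next | data) = (1)(0.2526) + (4/9)(0.17223) + (1)(0.18043) + (5/8)(0.21432) + (2/5)(0.18043) = 0.71569.

0.716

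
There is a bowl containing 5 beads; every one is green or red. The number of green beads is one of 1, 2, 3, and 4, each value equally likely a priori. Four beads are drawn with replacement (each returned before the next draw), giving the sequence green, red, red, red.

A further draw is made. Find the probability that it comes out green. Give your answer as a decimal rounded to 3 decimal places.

Under each hypothesis, the probability of the observed sequence is: P(data | r = 1) = (1/5)(4/5)(4/5)(4/5) = 0.1024; P(data | r = 2) = (2/5)(3/5)(3/5)(3/5) = 0.0864; P(data | r = 3) = (3/5)(2/5)(2/5)(2/5) = 0.0384; P(data | r = 4) = (4/5)(1/5)(1/5)(1/5) = 0.0064.
Weighting by the prior gives 1/4 · 0.1024 = 0.0256, 1/4 · 0.0864 = 0.0216, 1/4 · 0.0384 = 0.0096, 1/4 · 0.0064 = 0.0016; with total 0.0584.
Normalising, the posterior is P(r = 1 | data) = 0.43836, P(r = 2 | data) = 0.36986, P(r = 3 | data) = 0.16438, P(r = 4 | data) = 0.027397.
So P(green next | data) = Σ P(green next | H) P(H | data) = (1/5)(0.43836) + (2/5)(0.36986) + (3/5)(0.16438) + (4/5)(0.027397) = 0.35616.

0.356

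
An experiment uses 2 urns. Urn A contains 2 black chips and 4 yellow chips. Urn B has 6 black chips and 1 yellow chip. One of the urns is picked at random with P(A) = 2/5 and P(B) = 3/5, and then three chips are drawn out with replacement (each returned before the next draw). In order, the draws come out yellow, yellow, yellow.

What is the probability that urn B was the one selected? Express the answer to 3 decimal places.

Compute the likelihood of the observed sequence for each case: P(data | urn A) = (4/6)(4/6)(4/6) = 0.2963; P(data | urn B) = (1/7)(1/7)(1/7) = 0.0029155.
Multiplying each by its prior: 2/5 · 0.2963 = 0.11852, 3/5 · 0.0029155 = 0.0017493; these sum to 0.12027.
By Bayes' rule, P(urn B | data) = (0.0017493) / (0.12027) = 0.014545.

0.015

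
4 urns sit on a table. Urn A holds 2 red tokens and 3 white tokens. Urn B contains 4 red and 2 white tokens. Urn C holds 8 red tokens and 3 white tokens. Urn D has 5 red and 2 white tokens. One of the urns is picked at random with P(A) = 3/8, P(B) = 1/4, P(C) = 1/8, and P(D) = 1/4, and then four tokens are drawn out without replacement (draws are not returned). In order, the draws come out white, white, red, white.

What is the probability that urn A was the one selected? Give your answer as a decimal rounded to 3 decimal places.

0.980

The likelihood of the observed sequence under each hypothesis: P(data | urn A) = (3/5)(2/4)(2/3)(1/2) = 0.1; P(data | urn B) = (2/6)(1/5)(4/4)(0/3) = 0; P(data | urn C) = (3/11)(2/10)(8/9)(1/8) = 0.0060606; P(data | urn D) = (2/7)(1/6)(5/5)(0/4) = 0.
The prior-weighted likelihoods are 3/8 · 0.1 = 0.0375, 1/4 · 0 = 0, 1/8 · 0.0060606 = 0.00075758, 1/4 · 0 = 0; these sum to 0.038258.
So P(urn A | data) = (0.0375) / (0.038258) = 0.9802.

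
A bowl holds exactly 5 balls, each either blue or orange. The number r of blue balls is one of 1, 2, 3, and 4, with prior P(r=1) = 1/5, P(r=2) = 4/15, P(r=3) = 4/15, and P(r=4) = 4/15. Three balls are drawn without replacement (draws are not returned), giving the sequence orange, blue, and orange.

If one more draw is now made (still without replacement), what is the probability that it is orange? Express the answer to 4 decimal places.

0.5556

Under each hypothesis, the probability of the observed sequence is: P(data | r = 1) = (4/5)(1/4)(3/3) = 1/5; P(data | r = 2) = (3/5)(2/4)(2/3) = 1/5; P(data | r = 3) = (2/5)(3/4)(1/3) = 1/10; P(data | r = 4) = (1/5)(4/4)(0/3) = 0.
The prior-weighted likelihoods are 1/5 · 1/5 = 1/25, 4/15 · 1/5 = 4/75, 4/15 · 1/10 = 2/75, 4/15 · 0 = 0; summing to 3/25.
Normalising, the posterior is P(r = 1 | data) = 1/3, P(r = 2 | data) = 4/9, P(r = 3 | data) = 2/9, P(r = 4 | data) = 0.
Averaging over the posterior, P(orange next | data) = (1)(1/3) + (1/2)(4/9) + (0)(2/9) = 5/9.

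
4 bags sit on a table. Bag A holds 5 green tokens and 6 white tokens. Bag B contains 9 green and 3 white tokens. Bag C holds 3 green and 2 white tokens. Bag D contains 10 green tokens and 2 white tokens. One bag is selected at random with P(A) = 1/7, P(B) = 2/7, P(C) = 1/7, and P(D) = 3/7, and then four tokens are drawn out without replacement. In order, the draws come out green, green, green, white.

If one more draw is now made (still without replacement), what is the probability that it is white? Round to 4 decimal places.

The likelihood of the observed sequence under each hypothesis: P(data | bag A) = (5/11)(4/10)(3/9)(6/8) = 1/22; P(data | bag B) = (9/12)(8/11)(7/10)(3/9) = 7/55; P(data | bag C) = (3/5)(2/4)(1/3)(2/2) = 1/10; P(data | bag D) = (10/12)(9/11)(8/10)(2/9) = 4/33.
Multiplying each by its prior: 1/7 · 1/22 = 1/154, 2/7 · 7/55 = 2/55, 1/7 · 1/10 = 1/70, 3/7 · 4/33 = 4/77; with total 6/55.
Dividing through by the total gives posterior P(bag A | data) = 5/84, P(bag B | data) = 1/3, P(bag C | data) = 11/84, P(bag D | data) = 10/21.
The predictive probability is P(white next | data) = (5/7)(5/84) + (1/4)(1/3) + (1)(11/84) + (1/8)(10/21) = 31/98.

0.3163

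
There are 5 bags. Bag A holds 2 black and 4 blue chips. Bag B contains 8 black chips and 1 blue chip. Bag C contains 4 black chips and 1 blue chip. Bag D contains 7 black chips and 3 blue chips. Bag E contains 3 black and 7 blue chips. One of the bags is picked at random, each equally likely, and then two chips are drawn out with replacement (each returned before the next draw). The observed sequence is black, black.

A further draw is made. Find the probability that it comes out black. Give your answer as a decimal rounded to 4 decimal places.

0.7644

For each hypothesis, P(data | H) works out to: P(data | bag A) = (2/6)(2/6) = 0.11111; P(data | bag B) = (8/9)(8/9) = 0.79012; P(data | bag C) = (4/5)(4/5) = 0.64; P(data | bag D) = (7/10)(7/10) = 0.49; P(data | bag E) = (3/10)(3/10) = 0.09.
Multiplying each by its prior: 1/5 · 0.11111 = 0.022222, 1/5 · 0.79012 = 0.15802, 1/5 · 0.64 = 0.128, 1/5 · 0.49 = 0.098, 1/5 · 0.09 = 0.018; with total 0.42425.
The posterior is then P(bag A | data) = 0.05238, P(bag B | data) = 0.37248, P(bag C | data) = 0.30171, P(bag D | data) = 0.231, P(bag E | data) = 0.042428.
The predictive probability is P(black next | data) = (1/3)(0.05238) + (8/9)(0.37248) + (4/5)(0.30171) + (7/10)(0.231) + (3/10)(0.042428) = 0.76435.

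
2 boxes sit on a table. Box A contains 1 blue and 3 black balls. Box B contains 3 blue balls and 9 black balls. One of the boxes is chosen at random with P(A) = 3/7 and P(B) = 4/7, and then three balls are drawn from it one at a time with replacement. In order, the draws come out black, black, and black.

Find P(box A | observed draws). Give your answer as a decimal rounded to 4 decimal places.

For each hypothesis, P(data | H) works out to: P(data | box A) = (3/4)(3/4)(3/4) = 27/64; P(data | box B) = (9/12)(9/12)(9/12) = 27/64.
Multiplying each by its prior: 3/7 · 27/64 = 81/448, 4/7 · 27/64 = 27/112; with total 27/64.
Hence P(box A | data) = (81/448) / (27/64) = 3/7.

0.4286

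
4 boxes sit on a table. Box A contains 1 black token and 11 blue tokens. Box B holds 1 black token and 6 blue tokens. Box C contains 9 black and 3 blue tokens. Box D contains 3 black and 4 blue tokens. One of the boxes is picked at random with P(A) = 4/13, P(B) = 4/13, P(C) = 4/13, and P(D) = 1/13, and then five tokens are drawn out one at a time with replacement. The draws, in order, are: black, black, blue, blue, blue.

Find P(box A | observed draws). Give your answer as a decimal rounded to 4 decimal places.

0.1504

Compute the likelihood of the observed sequence for each case: P(data | box A) = (1/12)(1/12)(11/12)(11/12)(11/12) = 0.005349; P(data | box B) = (1/7)(1/7)(6/7)(6/7)(6/7) = 0.012852; P(data | box C) = (9/12)(9/12)(3/12)(3/12)(3/12) = 0.0087891; P(data | box D) = (3/7)(3/7)(4/7)(4/7)(4/7) = 0.034271.
Multiplying each by its prior: 4/13 · 0.005349 = 0.0016458, 4/13 · 0.012852 = 0.0039544, 4/13 · 0.0087891 = 0.0027043, 1/13 · 0.034271 = 0.0026363; with total 0.010941.
Therefore the posterior P(box A | data) = (0.0016458) / (0.010941) = 0.15043.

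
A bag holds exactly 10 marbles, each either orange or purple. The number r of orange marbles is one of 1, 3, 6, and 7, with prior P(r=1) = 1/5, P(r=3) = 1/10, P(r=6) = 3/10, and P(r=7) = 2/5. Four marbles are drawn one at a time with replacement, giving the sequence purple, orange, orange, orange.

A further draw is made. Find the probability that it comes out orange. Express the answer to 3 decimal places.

Compute the likelihood of the observed sequence for each case: P(data | r = 1) = (9/10)(1/10)(1/10)(1/10) = 0.0009; P(data | r = 3) = (7/10)(3/10)(3/10)(3/10) = 0.0189; P(data | r = 6) = (4/10)(6/10)(6/10)(6/10) = 0.0864; P(data | r = 7) = (3/10)(7/10)(7/10)(7/10) = 0.1029.
Weighting by the prior gives 1/5 · 0.0009 = 0.00018, 1/10 · 0.0189 = 0.00189, 3/10 · 0.0864 = 0.02592, 2/5 · 0.1029 = 0.04116; these sum to 0.06915.
Dividing through by the total gives posterior P(r = 1 | data) = 0.002603, P(r = 3 | data) = 0.027332, P(r = 6 | data) = 0.37484, P(r = 7 | data) = 0.59523.
The predictive probability is P(orange next | data) = (1/10)(0.002603) + (3/10)(0.027332) + (3/5)(0.37484) + (7/10)(0.59523) = 0.65002.

0.650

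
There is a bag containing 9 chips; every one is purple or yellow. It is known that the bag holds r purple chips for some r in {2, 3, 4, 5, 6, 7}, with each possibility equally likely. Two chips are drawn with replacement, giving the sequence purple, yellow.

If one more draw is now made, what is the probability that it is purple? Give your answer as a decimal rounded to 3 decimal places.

0.500

For each hypothesis, P(data | H) works out to: P(data | r = 2) = (2/9)(7/9) = 14/81; P(data | r = 3) = (3/9)(6/9) = 2/9; P(data | r = 4) = (4/9)(5/9) = 20/81; P(data | r = 5) = (5/9)(4/9) = 20/81; P(data | r = 6) = (6/9)(3/9) = 2/9; P(data | r = 7) = (7/9)(2/9) = 14/81.
The prior-weighted likelihoods are 1/6 · 14/81 = 7/243, 1/6 · 2/9 = 1/27, 1/6 · 20/81 = 10/243, 1/6 · 20/81 = 10/243, 1/6 · 2/9 = 1/27, 1/6 · 14/81 = 7/243; summing to 52/243.
Normalising, the posterior is P(r = 2 | data) = 7/52, P(r = 3 | data) = 9/52, P(r = 4 | data) = 5/26, P(r = 5 | data) = 5/26, P(r = 6 | data) = 9/52, P(r = 7 | data) = 7/52.
The predictive probability is P(purple next | data) = (2/9)(7/52) + (1/3)(9/52) + (4/9)(5/26) + (5/9)(5/26) + (2/3)(9/52) + (7/9)(7/52) = 1/2.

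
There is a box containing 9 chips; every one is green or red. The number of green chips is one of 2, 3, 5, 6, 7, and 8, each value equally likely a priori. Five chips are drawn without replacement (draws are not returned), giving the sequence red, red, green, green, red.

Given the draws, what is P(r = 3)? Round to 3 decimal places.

The likelihood of the observed sequence under each hypothesis: P(data | r = 2) = (7/9)(6/8)(2/7)(1/6)(5/5) = 1/36; P(data | r = 3) = (6/9)(5/8)(3/7)(2/6)(4/5) = 1/21; P(data | r = 5) = (4/9)(3/8)(5/7)(4/6)(2/5) = 2/63; P(data | r = 6) = (3/9)(2/8)(6/7)(5/6)(1/5) = 1/84; P(data | r = 7) = (2/9)(1/8)(7/7)(6/6)(0/5) = 0; P(data | r = 8) = (1/9)(0/8) = 0.
The prior-weighted likelihoods are 1/6 · 1/36 = 1/216, 1/6 · 1/21 = 1/126, 1/6 · 2/63 = 1/189, 1/6 · 1/84 = 1/504, 1/6 · 0 = 0, 1/6 · 0 = 0; summing to 5/252.
Hence P(r = 3 | data) = (1/126) / (5/252) = 2/5.

0.400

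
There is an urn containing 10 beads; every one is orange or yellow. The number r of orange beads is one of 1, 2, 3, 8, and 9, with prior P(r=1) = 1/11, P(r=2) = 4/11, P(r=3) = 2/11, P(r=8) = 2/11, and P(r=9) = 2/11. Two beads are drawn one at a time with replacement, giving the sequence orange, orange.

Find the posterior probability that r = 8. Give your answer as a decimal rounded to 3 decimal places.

For each hypothesis, P(data | H) works out to: P(data | r = 1) = (1/10)(1/10) = 0.01; P(data | r = 2) = (2/10)(2/10) = 0.04; P(data | r = 3) = (3/10)(3/10) = 0.09; P(data | r = 8) = (8/10)(8/10) = 0.64; P(data | r = 9) = (9/10)(9/10) = 0.81.
Weighting by the prior gives 1/11 · 0.01 = 0.00090909, 4/11 · 0.04 = 0.014545, 2/11 · 0.09 = 0.016364, 2/11 · 0.64 = 0.11636, 2/11 · 0.81 = 0.14727; with total 0.29545.
Therefore the posterior P(r = 8 | data) = (0.11636) / (0.29545) = 0.39385.

0.394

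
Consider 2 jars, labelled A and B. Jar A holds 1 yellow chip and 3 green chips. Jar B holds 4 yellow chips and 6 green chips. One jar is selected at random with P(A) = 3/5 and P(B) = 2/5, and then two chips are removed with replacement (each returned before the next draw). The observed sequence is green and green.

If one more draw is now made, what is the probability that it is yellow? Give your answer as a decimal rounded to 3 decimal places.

Under each hypothesis, the probability of the observed sequence is: P(data | jar A) = (3/4)(3/4) = 0.5625; P(data | jar B) = (6/10)(6/10) = 0.36.
The prior-weighted likelihoods are 3/5 · 0.5625 = 0.3375, 2/5 · 0.36 = 0.144; summing to 0.4815.
Dividing through by the total gives posterior P(jar A | data) = 0.70093, P(jar B | data) = 0.29907.
So P(yellow next | data) = Σ P(yellow next | H) P(H | data) = (1/4)(0.70093) + (2/5)(0.29907) = 0.29486.

0.295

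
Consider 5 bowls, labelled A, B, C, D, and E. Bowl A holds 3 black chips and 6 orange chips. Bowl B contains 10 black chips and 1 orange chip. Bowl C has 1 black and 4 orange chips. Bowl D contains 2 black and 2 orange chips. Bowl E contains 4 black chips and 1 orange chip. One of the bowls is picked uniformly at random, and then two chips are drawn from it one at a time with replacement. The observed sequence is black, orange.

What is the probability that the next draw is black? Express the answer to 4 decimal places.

0.4963

For each hypothesis, P(data | H) works out to: P(data | bowl A) = (3/9)(6/9) = 0.22222; P(data | bowl B) = (10/11)(1/11) = 0.082645; P(data | bowl C) = (1/5)(4/5) = 0.16; P(data | bowl D) = (2/4)(2/4) = 0.25; P(data | bowl E) = (4/5)(1/5) = 0.16.
The prior-weighted likelihoods are 1/5 · 0.22222 = 0.044444, 1/5 · 0.082645 = 0.016529, 1/5 · 0.16 = 0.032, 1/5 · 0.25 = 0.05, 1/5 · 0.16 = 0.032; with total 0.17497.
Normalising, the posterior is P(bowl A | data) = 0.25401, P(bowl B | data) = 0.094465, P(bowl C | data) = 0.18288, P(bowl D | data) = 0.28576, P(bowl E | data) = 0.18288.
Averaging over the posterior, P(black next | data) = (1/3)(0.25401) + (10/11)(0.094465) + (1/5)(0.18288) + (1/2)(0.28576) + (4/5)(0.18288) = 0.49631.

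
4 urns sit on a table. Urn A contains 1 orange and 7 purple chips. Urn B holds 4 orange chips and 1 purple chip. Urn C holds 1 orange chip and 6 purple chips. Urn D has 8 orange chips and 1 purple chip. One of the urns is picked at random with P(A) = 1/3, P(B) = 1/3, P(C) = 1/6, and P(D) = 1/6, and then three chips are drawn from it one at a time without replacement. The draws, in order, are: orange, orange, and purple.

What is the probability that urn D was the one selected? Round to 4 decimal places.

0.2174

Under each hypothesis, the probability of the observed sequence is: P(data | urn A) = (1/8)(0/7) = 0; P(data | urn B) = (4/5)(3/4)(1/3) = 1/5; P(data | urn C) = (1/7)(0/6) = 0; P(data | urn D) = (8/9)(7/8)(1/7) = 1/9.
The prior-weighted likelihoods are 1/3 · 0 = 0, 1/3 · 1/5 = 1/15, 1/6 · 0 = 0, 1/6 · 1/9 = 1/54; with total 23/270.
By Bayes' rule, P(urn D | data) = (1/54) / (23/270) = 5/23.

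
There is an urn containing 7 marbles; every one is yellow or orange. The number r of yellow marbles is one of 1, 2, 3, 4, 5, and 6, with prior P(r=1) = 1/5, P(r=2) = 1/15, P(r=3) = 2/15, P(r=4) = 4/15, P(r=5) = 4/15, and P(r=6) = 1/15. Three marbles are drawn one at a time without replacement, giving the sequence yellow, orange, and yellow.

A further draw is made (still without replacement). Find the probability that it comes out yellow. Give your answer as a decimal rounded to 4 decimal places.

Compute the likelihood of the observed sequence for each case: P(data | r = 1) = (1/7)(6/6)(0/5) = 0; P(data | r = 2) = (2/7)(5/6)(1/5) = 1/21; P(data | r = 3) = (3/7)(4/6)(2/5) = 4/35; P(data | r = 4) = (4/7)(3/6)(3/5) = 6/35; P(data | r = 5) = (5/7)(2/6)(4/5) = 4/21; P(data | r = 6) = (6/7)(1/6)(5/5) = 1/7.
Multiplying each by its prior: 1/5 · 0 = 0, 1/15 · 1/21 = 1/315, 2/15 · 4/35 = 8/525, 4/15 · 6/35 = 8/175, 4/15 · 4/21 = 16/315, 1/15 · 1/7 = 1/105; these sum to 28/225.
Normalising, the posterior is P(r = 1 | data) = 0, P(r = 2 | data) = 5/196, P(r = 3 | data) = 6/49, P(r = 4 | data) = 18/49, P(r = 5 | data) = 20/49, P(r = 6 | data) = 15/196.
So P(yellow next | data) = Σ P(yellow next | H) P(H | data) = (0)(5/196) + (1/4)(6/49) + (1/2)(18/49) + (3/4)(20/49) + (1)(15/196) = 117/196.

0.5969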